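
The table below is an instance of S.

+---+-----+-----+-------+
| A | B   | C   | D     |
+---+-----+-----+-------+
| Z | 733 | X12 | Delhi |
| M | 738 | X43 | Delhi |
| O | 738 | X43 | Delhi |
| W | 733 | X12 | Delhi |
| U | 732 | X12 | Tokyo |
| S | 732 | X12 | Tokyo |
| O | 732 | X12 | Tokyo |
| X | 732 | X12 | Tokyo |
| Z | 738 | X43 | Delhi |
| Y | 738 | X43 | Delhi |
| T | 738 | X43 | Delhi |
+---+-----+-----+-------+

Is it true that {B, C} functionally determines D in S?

Yes

(B=733, C=X12): 2 rows → D = Delhi, Delhi ✓
(B=738, C=X43): 5 rows → D = Delhi, Delhi, Delhi, Delhi, Delhi ✓
(B=732, C=X12): 4 rows → D = Tokyo, Tokyo, Tokyo, Tokyo ✓
Every {B, C} value is associated with a single D value, so {B, C} → D holds.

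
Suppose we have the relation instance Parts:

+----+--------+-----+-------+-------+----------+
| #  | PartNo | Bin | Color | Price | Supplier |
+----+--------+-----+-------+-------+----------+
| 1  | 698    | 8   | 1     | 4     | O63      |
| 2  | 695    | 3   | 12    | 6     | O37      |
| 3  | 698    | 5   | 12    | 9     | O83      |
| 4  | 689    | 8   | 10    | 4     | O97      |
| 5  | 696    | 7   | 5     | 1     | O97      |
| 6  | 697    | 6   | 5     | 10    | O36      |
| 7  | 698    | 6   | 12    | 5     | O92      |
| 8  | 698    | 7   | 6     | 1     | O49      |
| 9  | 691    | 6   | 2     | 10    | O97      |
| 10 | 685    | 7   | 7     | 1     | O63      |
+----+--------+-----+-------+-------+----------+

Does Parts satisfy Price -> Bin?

Yes

Price=4: rows 1, 4 → Bin = 8, 8 ✓
Price=6: row 2 → Bin = 3 ✓
Price=9: row 3 → Bin = 5 ✓
Price=1: rows 5, 8, 10 → Bin = 7, 7, 7 ✓
Price=10: rows 6, 9 → Bin = 6, 6 ✓
Price=5: row 7 → Bin = 6 ✓
Every Price value is associated with a single Bin value, so Price -> Bin holds.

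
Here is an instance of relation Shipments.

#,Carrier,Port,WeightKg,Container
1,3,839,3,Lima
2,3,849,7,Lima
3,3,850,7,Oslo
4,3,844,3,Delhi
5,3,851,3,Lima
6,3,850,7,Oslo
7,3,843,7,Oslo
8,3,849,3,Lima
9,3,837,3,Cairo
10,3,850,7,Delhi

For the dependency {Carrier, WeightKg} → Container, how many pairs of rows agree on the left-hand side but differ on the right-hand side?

(Carrier=3, WeightKg=3): violating pairs (1,4), (1,9), (4,5), (4,8), (4,9), (5,9), (8,9) — 7 pairs.
(Carrier=3, WeightKg=7): violating pairs (2,3), (2,6), (2,7), (2,10), (3,10), (6,10), (7,10) — 7 pairs.

14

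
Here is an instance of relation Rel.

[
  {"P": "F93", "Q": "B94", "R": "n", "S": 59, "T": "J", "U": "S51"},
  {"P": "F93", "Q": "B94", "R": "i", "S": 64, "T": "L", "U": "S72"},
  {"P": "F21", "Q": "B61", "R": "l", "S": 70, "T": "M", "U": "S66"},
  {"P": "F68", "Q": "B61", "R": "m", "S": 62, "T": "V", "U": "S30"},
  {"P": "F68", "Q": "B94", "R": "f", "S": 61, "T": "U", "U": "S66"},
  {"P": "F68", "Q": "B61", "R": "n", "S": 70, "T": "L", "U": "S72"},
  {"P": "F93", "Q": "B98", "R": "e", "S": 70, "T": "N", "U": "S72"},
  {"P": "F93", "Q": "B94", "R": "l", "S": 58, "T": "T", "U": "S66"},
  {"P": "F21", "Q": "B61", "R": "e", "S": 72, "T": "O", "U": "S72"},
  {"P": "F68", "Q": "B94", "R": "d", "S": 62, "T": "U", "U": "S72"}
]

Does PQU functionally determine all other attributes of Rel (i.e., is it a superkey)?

All 10 rows have distinct PQU values, so PQU → (all attributes) holds and PQU is a superkey.

Yes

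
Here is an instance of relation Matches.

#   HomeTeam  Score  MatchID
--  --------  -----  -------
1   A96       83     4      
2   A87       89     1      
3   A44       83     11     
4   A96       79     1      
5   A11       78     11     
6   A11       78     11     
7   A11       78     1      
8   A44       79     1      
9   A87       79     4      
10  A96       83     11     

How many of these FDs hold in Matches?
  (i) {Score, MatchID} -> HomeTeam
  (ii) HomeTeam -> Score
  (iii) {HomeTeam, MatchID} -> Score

1

(i) {Score, MatchID} -> HomeTeam: (Score=83, MatchID=11): rows 3, 10 → HomeTeam takes values {A44, A96} — violation; (Score=79, MatchID=1): rows 4, 8 → HomeTeam takes values {A96, A44} — violation — fails.
(ii) HomeTeam -> Score: HomeTeam=A96: rows 1, 4, 10 → Score takes values {83, 79} — violation; HomeTeam=A87: rows 2, 9 → Score takes values {89, 79} — violation; HomeTeam=A44: rows 3, 8 → Score takes values {83, 79} — violation — fails.
(iii) {HomeTeam, MatchID} -> Score: every LHS value maps to a single RHS value — holds.
1 of the 3 dependencies holds.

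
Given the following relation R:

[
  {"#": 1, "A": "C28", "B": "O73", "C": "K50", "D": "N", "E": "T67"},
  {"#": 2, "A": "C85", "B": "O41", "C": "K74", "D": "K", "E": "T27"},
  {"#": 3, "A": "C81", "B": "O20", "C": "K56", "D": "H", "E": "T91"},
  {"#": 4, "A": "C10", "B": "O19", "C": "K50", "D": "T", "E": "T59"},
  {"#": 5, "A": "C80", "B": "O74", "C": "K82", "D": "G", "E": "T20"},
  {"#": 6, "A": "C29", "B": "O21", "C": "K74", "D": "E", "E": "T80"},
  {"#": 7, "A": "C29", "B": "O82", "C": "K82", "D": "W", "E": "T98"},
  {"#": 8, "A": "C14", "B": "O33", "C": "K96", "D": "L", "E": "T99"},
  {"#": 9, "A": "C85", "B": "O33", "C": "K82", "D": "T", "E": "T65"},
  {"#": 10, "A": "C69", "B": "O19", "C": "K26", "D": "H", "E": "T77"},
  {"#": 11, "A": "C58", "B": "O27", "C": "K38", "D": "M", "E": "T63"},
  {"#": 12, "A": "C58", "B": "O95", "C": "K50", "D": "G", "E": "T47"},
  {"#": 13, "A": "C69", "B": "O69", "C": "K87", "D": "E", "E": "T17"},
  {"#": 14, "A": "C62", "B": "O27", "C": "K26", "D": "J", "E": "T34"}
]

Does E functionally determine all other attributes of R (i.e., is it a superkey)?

Yes

All 14 rows have distinct E values, so E → (all attributes) holds and E is a superkey.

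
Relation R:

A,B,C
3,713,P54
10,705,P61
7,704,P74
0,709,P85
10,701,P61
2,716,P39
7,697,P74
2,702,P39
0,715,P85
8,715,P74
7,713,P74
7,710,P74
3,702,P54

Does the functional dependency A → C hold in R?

Yes

A=3: 2 rows → C = P54, P54 ✓
A=10: 2 rows → C = P61, P61 ✓
A=7: 4 rows → C = P74, P74, P74, P74 ✓
A=0: 2 rows → C = P85, P85 ✓
A=2: 2 rows → C = P39, P39 ✓
A=8: 1 row → C = P74 ✓
Every A value is associated with a single C value, so A → C holds.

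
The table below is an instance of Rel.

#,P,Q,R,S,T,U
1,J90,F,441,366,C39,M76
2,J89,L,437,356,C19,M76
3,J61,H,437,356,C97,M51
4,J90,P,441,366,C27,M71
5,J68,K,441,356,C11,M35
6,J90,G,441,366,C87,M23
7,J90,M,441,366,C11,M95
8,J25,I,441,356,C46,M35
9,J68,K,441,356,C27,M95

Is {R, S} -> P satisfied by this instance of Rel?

(R=441, S=366): rows 1, 4, 6, 7 → P = J90, J90, J90, J90 ✓
(R=437, S=356): rows 2, 3 → P takes values {J89, J61} — violation
(R=441, S=356): rows 5, 8, 9 → P takes values {J68, J25} — violation
Two rows agree on {R, S} but differ on P, so {R, S} -> P does not hold.

No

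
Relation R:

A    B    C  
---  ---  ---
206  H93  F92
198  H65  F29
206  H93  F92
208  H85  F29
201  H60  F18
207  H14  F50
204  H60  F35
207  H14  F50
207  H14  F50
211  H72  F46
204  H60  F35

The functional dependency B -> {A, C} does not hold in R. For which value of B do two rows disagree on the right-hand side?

H60

B=H93: 2 rows → {A,C} = (206, F92), (206, F92) ✓
B=H65: 1 row → {A,C} = (198, F29) ✓
B=H85: 1 row → {A,C} = (208, F29) ✓
B=H60: 3 rows → {A,C} takes values {(201, F18), (204, F35)} — violation
B=H14: 3 rows → {A,C} = (207, F50), (207, F50), (207, F50) ✓
B=H72: 1 row → {A,C} = (211, F46) ✓
The only B value with inconsistent RHS is B=H60.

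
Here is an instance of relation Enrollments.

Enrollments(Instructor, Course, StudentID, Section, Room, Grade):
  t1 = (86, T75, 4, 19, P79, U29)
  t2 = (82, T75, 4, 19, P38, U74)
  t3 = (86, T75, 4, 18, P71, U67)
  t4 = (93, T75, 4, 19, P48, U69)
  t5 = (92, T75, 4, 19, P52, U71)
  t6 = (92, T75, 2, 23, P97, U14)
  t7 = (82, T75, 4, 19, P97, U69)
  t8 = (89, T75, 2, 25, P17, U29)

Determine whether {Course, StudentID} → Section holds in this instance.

(Course=T75, StudentID=4): rows 1, 2, 3, 4, 5, 7 → Section takes values {19, 18} — violation
(Course=T75, StudentID=2): rows 6, 8 → Section takes values {23, 25} — violation
Two rows agree on {Course, StudentID} but differ on Section, so {Course, StudentID} → Section does not hold.

No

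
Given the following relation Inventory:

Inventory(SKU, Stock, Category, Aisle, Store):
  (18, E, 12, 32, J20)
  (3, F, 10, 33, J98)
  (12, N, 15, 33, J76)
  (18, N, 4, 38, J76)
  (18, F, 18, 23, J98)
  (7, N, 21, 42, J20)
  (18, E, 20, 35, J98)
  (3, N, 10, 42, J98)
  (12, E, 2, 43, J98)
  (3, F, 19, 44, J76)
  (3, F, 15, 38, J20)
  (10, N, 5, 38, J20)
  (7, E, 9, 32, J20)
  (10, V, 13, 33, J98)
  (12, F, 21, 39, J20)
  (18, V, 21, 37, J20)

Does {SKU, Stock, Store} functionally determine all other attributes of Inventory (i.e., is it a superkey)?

Yes

All 16 rows have distinct {SKU, Stock, Store} values, so {SKU, Stock, Store} → (all attributes) holds and {SKU, Stock, Store} is a superkey.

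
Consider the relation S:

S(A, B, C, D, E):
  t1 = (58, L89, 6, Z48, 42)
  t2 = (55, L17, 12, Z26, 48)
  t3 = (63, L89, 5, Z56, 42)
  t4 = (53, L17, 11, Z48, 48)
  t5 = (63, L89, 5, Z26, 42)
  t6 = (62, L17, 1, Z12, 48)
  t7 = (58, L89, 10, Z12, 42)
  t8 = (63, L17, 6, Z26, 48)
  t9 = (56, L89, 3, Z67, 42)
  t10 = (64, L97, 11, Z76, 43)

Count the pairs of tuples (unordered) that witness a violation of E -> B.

E=42: all 5 rows agree on B — 0 pairs.
E=48: all 4 rows agree on B — 0 pairs.

0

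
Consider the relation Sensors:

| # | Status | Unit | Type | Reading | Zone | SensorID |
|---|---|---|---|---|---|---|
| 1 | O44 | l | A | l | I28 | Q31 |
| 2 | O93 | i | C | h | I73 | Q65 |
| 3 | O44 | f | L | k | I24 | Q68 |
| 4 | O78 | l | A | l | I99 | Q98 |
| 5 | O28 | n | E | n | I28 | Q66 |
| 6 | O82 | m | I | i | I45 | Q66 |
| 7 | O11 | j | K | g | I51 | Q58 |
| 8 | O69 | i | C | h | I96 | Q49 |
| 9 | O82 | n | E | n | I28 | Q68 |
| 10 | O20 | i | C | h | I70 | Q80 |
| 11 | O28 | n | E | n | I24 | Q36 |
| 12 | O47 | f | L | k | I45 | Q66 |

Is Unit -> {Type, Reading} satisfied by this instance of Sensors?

Yes

Unit=l: rows 1, 4 → {Type,Reading} = (A, l), (A, l) ✓
Unit=i: rows 2, 8, 10 → {Type,Reading} = (C, h), (C, h), (C, h) ✓
Unit=f: rows 3, 12 → {Type,Reading} = (L, k), (L, k) ✓
Unit=n: rows 5, 9, 11 → {Type,Reading} = (E, n), (E, n), (E, n) ✓
Unit=m: row 6 → {Type,Reading} = (I, i) ✓
Unit=j: row 7 → {Type,Reading} = (K, g) ✓
Every Unit value is associated with a single {Type, Reading} value, so Unit -> {Type, Reading} holds.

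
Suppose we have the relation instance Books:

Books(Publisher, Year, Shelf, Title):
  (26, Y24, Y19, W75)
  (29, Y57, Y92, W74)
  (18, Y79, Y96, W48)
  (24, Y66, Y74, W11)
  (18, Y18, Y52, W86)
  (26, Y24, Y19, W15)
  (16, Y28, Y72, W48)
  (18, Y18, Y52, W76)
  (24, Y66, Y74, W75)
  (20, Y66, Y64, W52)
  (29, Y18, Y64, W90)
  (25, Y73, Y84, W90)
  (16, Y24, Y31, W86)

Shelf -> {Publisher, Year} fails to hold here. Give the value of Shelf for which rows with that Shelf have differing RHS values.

Shelf=Y19: 2 rows → {Publisher,Year} = (26, Y24), (26, Y24) ✓
Shelf=Y92: 1 row → {Publisher,Year} = (29, Y57) ✓
Shelf=Y96: 1 row → {Publisher,Year} = (18, Y79) ✓
Shelf=Y74: 2 rows → {Publisher,Year} = (24, Y66), (24, Y66) ✓
Shelf=Y52: 2 rows → {Publisher,Year} = (18, Y18), (18, Y18) ✓
Shelf=Y72: 1 row → {Publisher,Year} = (16, Y28) ✓
Shelf=Y64: 2 rows → {Publisher,Year} takes values {(20, Y66), (29, Y18)} — violation
Shelf=Y84: 1 row → {Publisher,Year} = (25, Y73) ✓
Shelf=Y31: 1 row → {Publisher,Year} = (16, Y24) ✓
The only Shelf value with inconsistent RHS is Shelf=Y64.

Y64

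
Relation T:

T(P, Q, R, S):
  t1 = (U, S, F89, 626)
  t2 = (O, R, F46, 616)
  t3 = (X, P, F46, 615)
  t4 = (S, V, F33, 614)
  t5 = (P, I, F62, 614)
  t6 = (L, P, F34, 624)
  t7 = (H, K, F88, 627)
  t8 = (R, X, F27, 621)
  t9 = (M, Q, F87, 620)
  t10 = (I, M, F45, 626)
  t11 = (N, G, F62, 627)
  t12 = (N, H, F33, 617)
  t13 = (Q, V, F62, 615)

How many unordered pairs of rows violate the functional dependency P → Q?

1

P=N: violating pairs (11,12) — 1 pair.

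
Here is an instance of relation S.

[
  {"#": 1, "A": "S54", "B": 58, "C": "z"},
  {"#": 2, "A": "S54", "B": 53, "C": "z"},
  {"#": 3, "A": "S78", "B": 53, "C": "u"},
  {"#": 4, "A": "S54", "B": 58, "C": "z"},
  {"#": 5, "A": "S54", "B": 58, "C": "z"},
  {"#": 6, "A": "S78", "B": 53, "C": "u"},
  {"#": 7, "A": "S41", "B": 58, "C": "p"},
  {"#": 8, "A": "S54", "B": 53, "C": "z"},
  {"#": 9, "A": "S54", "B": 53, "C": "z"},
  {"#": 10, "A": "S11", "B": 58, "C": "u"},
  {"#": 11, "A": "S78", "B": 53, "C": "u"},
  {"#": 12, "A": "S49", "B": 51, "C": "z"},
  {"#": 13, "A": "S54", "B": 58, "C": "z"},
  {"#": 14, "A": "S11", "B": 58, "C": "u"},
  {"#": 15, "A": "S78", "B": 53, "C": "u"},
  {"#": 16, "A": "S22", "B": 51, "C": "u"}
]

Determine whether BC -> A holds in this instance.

Yes

(B=58, C=z): rows 1, 4, 5, 13 → A = S54, S54, S54, S54 ✓
(B=53, C=z): rows 2, 8, 9 → A = S54, S54, S54 ✓
(B=53, C=u): rows 3, 6, 11, 15 → A = S78, S78, S78, S78 ✓
(B=58, C=p): row 7 → A = S41 ✓
(B=58, C=u): rows 10, 14 → A = S11, S11 ✓
(B=51, C=z): row 12 → A = S49 ✓
(B=51, C=u): row 16 → A = S22 ✓
Every BC value is associated with a single A value, so BC -> A holds.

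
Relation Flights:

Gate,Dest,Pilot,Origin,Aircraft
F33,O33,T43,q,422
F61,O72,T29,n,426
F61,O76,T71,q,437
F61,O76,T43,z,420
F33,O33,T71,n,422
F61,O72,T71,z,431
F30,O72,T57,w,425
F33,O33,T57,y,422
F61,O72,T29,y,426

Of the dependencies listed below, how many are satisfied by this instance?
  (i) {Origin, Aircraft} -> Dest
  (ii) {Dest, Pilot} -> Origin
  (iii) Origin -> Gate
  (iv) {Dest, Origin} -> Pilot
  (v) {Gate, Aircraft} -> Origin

2

(i) {Origin, Aircraft} -> Dest: every LHS value maps to a single RHS value — holds.
(ii) {Dest, Pilot} -> Origin: (Dest=O72, Pilot=T29): 2 rows → Origin takes values {n, y} — violation — fails.
(iii) Origin -> Gate: Origin=q: 2 rows → Gate takes values {F33, F61} — violation; Origin=n: 2 rows → Gate takes values {F61, F33} — violation; Origin=y: 2 rows → Gate takes values {F33, F61} — violation — fails.
(iv) {Dest, Origin} -> Pilot: every LHS value maps to a single RHS value — holds.
(v) {Gate, Aircraft} -> Origin: (Gate=F33, Aircraft=422): 3 rows → Origin takes values {q, n, y} — violation; (Gate=F61, Aircraft=426): 2 rows → Origin takes values {n, y} — violation — fails.
2 of the 5 dependencies hold.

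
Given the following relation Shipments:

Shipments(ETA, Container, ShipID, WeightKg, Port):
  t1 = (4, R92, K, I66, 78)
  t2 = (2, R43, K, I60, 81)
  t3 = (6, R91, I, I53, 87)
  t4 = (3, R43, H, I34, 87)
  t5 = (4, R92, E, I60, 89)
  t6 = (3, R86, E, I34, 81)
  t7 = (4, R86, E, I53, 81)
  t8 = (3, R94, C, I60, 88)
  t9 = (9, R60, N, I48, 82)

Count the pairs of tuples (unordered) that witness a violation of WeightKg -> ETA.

WeightKg=I60: violating pairs (2,5), (2,8), (5,8) — 3 pairs.
WeightKg=I53: violating pairs (3,7) — 1 pair.
WeightKg=I34: all 2 rows agree on ETA — 0 pairs.

4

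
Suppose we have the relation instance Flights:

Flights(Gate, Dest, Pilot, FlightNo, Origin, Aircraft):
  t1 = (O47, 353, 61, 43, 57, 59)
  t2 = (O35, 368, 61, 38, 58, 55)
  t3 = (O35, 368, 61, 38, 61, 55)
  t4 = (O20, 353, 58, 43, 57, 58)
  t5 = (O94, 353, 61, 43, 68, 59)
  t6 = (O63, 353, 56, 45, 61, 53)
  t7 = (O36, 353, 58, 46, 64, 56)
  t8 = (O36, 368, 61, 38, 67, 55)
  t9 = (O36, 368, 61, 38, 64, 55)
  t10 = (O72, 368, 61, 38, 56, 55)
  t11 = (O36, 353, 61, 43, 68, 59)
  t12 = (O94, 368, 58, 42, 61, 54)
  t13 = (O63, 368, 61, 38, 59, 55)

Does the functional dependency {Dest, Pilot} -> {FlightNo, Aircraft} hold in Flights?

(Dest=353, Pilot=61): rows 1, 5, 11 → {FlightNo,Aircraft} = (43, 59), (43, 59), (43, 59) ✓
(Dest=368, Pilot=61): rows 2, 3, 8, 9, 10, 13 → {FlightNo,Aircraft} = (38, 55), (38, 55), (38, 55), (38, 55), (38, 55), (38, 55) ✓
(Dest=353, Pilot=58): rows 4, 7 → {FlightNo,Aircraft} takes values {(43, 58), (46, 56)} — violation
(Dest=353, Pilot=56): row 6 → {FlightNo,Aircraft} = (45, 53) ✓
(Dest=368, Pilot=58): row 12 → {FlightNo,Aircraft} = (42, 54) ✓
Two rows agree on {Dest, Pilot} but differ on {FlightNo, Aircraft}, so {Dest, Pilot} -> {FlightNo, Aircraft} does not hold.

No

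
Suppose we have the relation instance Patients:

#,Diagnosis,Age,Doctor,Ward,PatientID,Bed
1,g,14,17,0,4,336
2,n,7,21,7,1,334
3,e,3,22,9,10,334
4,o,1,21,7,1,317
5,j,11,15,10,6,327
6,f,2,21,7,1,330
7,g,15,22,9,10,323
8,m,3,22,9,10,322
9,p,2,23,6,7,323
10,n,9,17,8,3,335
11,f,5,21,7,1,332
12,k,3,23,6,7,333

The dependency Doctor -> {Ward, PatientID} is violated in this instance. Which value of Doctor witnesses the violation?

17

Doctor=17: rows 1, 10 → {Ward,PatientID} takes values {(0, 4), (8, 3)} — violation
Doctor=21: rows 2, 4, 6, 11 → {Ward,PatientID} = (7, 1), (7, 1), (7, 1), (7, 1) ✓
Doctor=22: rows 3, 7, 8 → {Ward,PatientID} = (9, 10), (9, 10), (9, 10) ✓
Doctor=15: row 5 → {Ward,PatientID} = (10, 6) ✓
Doctor=23: rows 9, 12 → {Ward,PatientID} = (6, 7), (6, 7) ✓
The only Doctor value with inconsistent RHS is Doctor=17.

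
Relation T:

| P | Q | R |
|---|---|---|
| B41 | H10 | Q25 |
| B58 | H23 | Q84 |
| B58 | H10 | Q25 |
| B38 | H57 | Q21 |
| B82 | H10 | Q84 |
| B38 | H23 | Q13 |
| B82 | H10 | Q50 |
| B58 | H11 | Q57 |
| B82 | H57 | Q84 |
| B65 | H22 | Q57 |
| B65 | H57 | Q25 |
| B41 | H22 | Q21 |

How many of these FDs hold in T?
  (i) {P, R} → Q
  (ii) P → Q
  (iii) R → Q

(i) {P, R} → Q: (P=B82, R=Q84): 2 rows → Q takes values {H10, H57} — violation — fails.
(ii) P → Q: P=B41: 2 rows → Q takes values {H10, H22} — violation; P=B58: 3 rows → Q takes values {H23, H10, H11} — violation; P=B38: 2 rows → Q takes values {H57, H23} — violation; P=B82: 3 rows → Q takes values {H10, H57} — violation; P=B65: 2 rows → Q takes values {H22, H57} — violation — fails.
(iii) R → Q: R=Q25: 3 rows → Q takes values {H10, H57} — violation; R=Q84: 3 rows → Q takes values {H23, H10, H57} — violation; R=Q21: 2 rows → Q takes values {H57, H22} — violation; R=Q57: 2 rows → Q takes values {H11, H22} — violation — fails.
None of the 3 dependencies hold.

0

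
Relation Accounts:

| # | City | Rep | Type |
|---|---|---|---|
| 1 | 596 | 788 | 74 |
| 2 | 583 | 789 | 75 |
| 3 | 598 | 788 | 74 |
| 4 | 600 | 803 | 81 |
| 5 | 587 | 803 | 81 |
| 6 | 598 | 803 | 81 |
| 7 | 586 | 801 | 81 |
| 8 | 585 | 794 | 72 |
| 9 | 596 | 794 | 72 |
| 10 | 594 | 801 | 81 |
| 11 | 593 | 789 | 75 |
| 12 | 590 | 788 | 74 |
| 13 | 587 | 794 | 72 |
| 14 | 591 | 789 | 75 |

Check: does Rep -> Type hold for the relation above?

Rep=788: rows 1, 3, 12 → Type = 74, 74, 74 ✓
Rep=789: rows 2, 11, 14 → Type = 75, 75, 75 ✓
Rep=803: rows 4, 5, 6 → Type = 81, 81, 81 ✓
Rep=801: rows 7, 10 → Type = 81, 81 ✓
Rep=794: rows 8, 9, 13 → Type = 72, 72, 72 ✓
Every Rep value is associated with a single Type value, so Rep -> Type holds.

Yes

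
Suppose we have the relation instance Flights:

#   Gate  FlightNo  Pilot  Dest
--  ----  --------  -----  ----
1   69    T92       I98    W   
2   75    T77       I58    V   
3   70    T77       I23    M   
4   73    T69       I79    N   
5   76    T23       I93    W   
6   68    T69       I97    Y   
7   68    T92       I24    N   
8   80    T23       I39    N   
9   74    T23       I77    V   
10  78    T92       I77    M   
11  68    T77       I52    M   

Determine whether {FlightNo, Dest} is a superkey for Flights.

No

Rows 3 and 11 have the same {FlightNo, Dest} value (FlightNo=T77, Dest=M) but are distinct tuples, so {FlightNo, Dest} does not determine every attribute — not a superkey.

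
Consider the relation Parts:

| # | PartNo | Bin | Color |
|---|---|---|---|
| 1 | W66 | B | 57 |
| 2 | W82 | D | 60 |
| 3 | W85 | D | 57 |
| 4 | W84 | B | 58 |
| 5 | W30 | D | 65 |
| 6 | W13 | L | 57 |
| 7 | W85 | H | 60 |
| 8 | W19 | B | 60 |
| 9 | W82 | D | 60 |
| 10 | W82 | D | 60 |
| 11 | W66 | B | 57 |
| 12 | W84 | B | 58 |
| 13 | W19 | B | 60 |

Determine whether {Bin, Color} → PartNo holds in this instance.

(Bin=B, Color=57): rows 1, 11 → PartNo = W66, W66 ✓
(Bin=D, Color=60): rows 2, 9, 10 → PartNo = W82, W82, W82 ✓
(Bin=D, Color=57): row 3 → PartNo = W85 ✓
(Bin=B, Color=58): rows 4, 12 → PartNo = W84, W84 ✓
(Bin=D, Color=65): row 5 → PartNo = W30 ✓
(Bin=L, Color=57): row 6 → PartNo = W13 ✓
(Bin=H, Color=60): row 7 → PartNo = W85 ✓
(Bin=B, Color=60): rows 8, 13 → PartNo = W19, W19 ✓
Every {Bin, Color} value is associated with a single PartNo value, so {Bin, Color} → PartNo holds.

Yes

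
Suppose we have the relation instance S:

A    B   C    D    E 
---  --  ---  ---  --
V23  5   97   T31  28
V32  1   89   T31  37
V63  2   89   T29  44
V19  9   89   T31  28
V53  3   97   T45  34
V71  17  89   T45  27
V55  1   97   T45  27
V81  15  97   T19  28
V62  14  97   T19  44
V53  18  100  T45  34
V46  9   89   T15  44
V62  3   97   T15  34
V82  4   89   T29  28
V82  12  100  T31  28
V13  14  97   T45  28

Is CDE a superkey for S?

All 15 rows have distinct CDE values, so CDE → (all attributes) holds and CDE is a superkey.

Yes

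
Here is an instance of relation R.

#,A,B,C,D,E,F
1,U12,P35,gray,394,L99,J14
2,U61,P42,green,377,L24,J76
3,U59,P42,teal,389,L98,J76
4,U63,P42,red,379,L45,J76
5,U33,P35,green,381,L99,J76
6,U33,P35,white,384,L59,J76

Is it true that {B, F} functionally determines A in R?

(B=P35, F=J14): row 1 → A = U12 ✓
(B=P42, F=J76): rows 2, 3, 4 → A takes values {U61, U59, U63} — violation
(B=P35, F=J76): rows 5, 6 → A = U33, U33 ✓
Two rows agree on {B, F} but differ on A, so {B, F} -> A does not hold.

No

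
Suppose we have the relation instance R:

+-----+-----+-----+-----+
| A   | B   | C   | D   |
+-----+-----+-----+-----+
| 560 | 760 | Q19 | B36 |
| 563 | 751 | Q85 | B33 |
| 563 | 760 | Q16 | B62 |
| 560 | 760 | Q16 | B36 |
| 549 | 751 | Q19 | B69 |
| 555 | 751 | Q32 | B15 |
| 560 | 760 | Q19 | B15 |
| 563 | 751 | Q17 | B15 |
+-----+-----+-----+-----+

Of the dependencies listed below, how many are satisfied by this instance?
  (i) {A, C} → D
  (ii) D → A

0

(i) {A, C} → D: (A=560, C=Q19): 2 rows → D takes values {B36, B15} — violation — fails.
(ii) D → A: D=B15: 3 rows → A takes values {555, 560, 563} — violation — fails.
None of the 2 dependencies hold.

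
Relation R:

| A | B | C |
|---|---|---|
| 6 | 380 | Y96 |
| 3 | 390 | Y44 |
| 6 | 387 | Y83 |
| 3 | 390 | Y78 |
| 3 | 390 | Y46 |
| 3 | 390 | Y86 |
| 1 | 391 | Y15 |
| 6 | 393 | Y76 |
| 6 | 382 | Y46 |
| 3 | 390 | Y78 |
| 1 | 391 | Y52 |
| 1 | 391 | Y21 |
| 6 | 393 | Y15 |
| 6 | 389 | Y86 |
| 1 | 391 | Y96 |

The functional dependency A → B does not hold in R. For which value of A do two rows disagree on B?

6

A=6: 6 rows → B takes values {380, 387, 393, 382, 389} — violation
A=3: 5 rows → B = 390, 390, 390, 390, 390 ✓
A=1: 4 rows → B = 391, 391, 391, 391 ✓
The only A value with inconsistent B is A=6.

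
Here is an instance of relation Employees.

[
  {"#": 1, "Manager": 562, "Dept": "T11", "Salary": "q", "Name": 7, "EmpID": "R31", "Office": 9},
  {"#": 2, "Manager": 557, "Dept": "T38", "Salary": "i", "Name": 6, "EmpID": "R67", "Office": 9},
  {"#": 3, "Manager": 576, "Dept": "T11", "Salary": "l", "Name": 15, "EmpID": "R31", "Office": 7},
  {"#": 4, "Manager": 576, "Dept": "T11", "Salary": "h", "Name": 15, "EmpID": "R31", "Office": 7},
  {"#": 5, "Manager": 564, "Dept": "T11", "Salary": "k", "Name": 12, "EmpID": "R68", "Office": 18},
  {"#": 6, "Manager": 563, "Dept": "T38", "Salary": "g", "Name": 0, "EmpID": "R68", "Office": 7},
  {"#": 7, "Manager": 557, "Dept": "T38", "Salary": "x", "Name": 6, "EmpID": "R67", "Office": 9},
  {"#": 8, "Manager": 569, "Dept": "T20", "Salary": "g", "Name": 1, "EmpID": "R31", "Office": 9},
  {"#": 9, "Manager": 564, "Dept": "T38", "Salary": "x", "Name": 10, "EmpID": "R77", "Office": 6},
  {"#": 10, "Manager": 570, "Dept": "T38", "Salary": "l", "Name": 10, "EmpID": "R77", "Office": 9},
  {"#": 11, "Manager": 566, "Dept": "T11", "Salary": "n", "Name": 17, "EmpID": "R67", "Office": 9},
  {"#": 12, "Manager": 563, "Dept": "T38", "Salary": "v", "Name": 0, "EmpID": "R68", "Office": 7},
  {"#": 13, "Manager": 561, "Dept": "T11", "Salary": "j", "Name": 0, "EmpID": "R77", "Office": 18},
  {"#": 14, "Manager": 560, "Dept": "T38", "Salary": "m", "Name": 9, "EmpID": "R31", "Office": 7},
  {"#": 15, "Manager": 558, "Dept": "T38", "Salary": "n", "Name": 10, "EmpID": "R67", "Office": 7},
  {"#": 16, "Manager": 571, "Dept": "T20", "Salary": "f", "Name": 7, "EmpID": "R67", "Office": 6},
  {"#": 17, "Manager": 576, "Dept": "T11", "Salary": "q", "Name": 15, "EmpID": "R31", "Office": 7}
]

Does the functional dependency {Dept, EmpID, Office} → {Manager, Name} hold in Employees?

Yes

(Dept=T11, EmpID=R31, Office=9): row 1 → {Manager,Name} = (562, 7) ✓
(Dept=T38, EmpID=R67, Office=9): rows 2, 7 → {Manager,Name} = (557, 6), (557, 6) ✓
(Dept=T11, EmpID=R31, Office=7): rows 3, 4, 17 → {Manager,Name} = (576, 15), (576, 15), (576, 15) ✓
(Dept=T11, EmpID=R68, Office=18): row 5 → {Manager,Name} = (564, 12) ✓
(Dept=T38, EmpID=R68, Office=7): rows 6, 12 → {Manager,Name} = (563, 0), (563, 0) ✓
(Dept=T20, EmpID=R31, Office=9): row 8 → {Manager,Name} = (569, 1) ✓
(Dept=T38, EmpID=R77, Office=6): row 9 → {Manager,Name} = (564, 10) ✓
(Dept=T38, EmpID=R77, Office=9): row 10 → {Manager,Name} = (570, 10) ✓
(Dept=T11, EmpID=R67, Office=9): row 11 → {Manager,Name} = (566, 17) ✓
(Dept=T11, EmpID=R77, Office=18): row 13 → {Manager,Name} = (561, 0) ✓
(Dept=T38, EmpID=R31, Office=7): row 14 → {Manager,Name} = (560, 9) ✓
(Dept=T38, EmpID=R67, Office=7): row 15 → {Manager,Name} = (558, 10) ✓
(Dept=T20, EmpID=R67, Office=6): row 16 → {Manager,Name} = (571, 7) ✓
Every {Dept, EmpID, Office} value is associated with a single {Manager, Name} value, so {Dept, EmpID, Office} → {Manager, Name} holds.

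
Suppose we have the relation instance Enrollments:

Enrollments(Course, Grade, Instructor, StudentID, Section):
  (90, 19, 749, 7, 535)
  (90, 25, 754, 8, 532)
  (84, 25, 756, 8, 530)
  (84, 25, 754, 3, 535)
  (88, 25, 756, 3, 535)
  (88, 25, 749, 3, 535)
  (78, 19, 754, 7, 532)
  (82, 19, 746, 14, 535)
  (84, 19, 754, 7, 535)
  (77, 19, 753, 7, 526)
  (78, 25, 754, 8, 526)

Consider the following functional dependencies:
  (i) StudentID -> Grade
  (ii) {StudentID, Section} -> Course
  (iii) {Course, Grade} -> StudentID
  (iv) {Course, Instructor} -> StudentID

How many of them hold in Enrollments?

(i) StudentID -> Grade: every LHS value maps to a single RHS value — holds.
(ii) {StudentID, Section} -> Course: (StudentID=7, Section=535): 2 rows → Course takes values {90, 84} — violation; (StudentID=3, Section=535): 3 rows → Course takes values {84, 88} — violation — fails.
(iii) {Course, Grade} -> StudentID: (Course=84, Grade=25): 2 rows → StudentID takes values {8, 3} — violation — fails.
(iv) {Course, Instructor} -> StudentID: (Course=84, Instructor=754): 2 rows → StudentID takes values {3, 7} — violation; (Course=78, Instructor=754): 2 rows → StudentID takes values {7, 8} — violation — fails.
1 of the 4 dependencies holds.

1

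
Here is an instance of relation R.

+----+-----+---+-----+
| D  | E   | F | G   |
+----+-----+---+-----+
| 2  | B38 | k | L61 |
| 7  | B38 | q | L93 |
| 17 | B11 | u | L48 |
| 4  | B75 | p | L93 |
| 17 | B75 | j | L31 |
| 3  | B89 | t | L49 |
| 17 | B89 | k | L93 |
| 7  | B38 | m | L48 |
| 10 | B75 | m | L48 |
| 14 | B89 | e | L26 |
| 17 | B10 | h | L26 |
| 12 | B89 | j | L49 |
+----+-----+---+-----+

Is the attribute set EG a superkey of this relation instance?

No

Two distinct rows share (E=B89, G=L49), so EG does not determine every attribute — not a superkey.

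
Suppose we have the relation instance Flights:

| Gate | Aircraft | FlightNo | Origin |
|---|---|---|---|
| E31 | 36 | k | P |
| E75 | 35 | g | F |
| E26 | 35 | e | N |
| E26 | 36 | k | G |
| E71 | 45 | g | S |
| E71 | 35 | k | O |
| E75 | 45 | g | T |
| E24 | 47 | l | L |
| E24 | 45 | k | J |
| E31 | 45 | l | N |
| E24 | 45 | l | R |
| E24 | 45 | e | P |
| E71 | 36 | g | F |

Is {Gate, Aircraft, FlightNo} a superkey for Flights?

All 13 rows have distinct {Gate, Aircraft, FlightNo} values, so {Gate, Aircraft, FlightNo} → (all attributes) holds and {Gate, Aircraft, FlightNo} is a superkey.

Yes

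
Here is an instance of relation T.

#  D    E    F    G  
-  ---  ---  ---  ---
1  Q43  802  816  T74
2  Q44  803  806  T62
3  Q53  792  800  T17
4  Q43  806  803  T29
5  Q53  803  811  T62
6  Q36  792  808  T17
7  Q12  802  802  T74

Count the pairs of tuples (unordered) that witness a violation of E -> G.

0

E=802: all 2 rows agree on G — 0 pairs.
E=803: all 2 rows agree on G — 0 pairs.
E=792: all 2 rows agree on G — 0 pairs.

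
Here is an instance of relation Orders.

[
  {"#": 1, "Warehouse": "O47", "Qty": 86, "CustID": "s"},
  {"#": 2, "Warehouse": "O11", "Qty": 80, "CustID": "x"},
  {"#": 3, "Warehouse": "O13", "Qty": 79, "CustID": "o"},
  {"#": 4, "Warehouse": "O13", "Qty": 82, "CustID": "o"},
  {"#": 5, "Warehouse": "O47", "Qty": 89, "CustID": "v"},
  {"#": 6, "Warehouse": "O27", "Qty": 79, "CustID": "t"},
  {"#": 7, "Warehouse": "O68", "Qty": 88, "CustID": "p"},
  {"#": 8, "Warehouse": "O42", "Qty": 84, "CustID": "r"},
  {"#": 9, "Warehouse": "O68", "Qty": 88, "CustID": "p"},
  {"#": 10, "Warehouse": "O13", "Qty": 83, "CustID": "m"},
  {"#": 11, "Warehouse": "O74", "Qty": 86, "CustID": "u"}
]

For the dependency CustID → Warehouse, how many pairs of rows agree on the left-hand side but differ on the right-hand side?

0

CustID=o: all 2 rows agree on Warehouse — 0 pairs.
CustID=p: all 2 rows agree on Warehouse — 0 pairs.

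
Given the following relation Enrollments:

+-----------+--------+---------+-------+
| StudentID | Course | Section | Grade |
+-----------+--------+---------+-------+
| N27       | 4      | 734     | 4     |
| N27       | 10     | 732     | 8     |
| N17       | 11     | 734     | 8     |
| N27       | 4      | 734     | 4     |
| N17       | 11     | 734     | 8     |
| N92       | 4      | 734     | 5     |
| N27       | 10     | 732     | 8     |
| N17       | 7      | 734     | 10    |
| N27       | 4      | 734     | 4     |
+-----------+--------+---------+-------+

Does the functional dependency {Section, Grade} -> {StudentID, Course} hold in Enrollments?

Yes

(Section=734, Grade=4): 3 rows → {StudentID,Course} = (N27, 4), (N27, 4), (N27, 4) ✓
(Section=732, Grade=8): 2 rows → {StudentID,Course} = (N27, 10), (N27, 10) ✓
(Section=734, Grade=8): 2 rows → {StudentID,Course} = (N17, 11), (N17, 11) ✓
(Section=734, Grade=5): 1 row → {StudentID,Course} = (N92, 4) ✓
(Section=734, Grade=10): 1 row → {StudentID,Course} = (N17, 7) ✓
Every {Section, Grade} value is associated with a single {StudentID, Course} value, so {Section, Grade} -> {StudentID, Course} holds.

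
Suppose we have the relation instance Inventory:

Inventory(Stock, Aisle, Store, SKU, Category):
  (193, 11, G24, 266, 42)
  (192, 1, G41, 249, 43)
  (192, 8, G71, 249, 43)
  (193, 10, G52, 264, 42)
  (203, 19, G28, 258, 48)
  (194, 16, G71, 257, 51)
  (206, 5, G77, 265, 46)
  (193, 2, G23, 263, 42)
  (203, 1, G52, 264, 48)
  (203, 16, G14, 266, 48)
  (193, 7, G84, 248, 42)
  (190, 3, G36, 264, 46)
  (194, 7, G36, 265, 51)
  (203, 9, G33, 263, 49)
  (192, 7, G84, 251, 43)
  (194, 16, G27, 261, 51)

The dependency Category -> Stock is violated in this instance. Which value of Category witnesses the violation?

46

Category=42: 4 rows → Stock = 193, 193, 193, 193 ✓
Category=43: 3 rows → Stock = 192, 192, 192 ✓
Category=48: 3 rows → Stock = 203, 203, 203 ✓
Category=51: 3 rows → Stock = 194, 194, 194 ✓
Category=46: 2 rows → Stock takes values {206, 190} — violation
Category=49: 1 row → Stock = 203 ✓
The only Category value with inconsistent Stock is Category=46.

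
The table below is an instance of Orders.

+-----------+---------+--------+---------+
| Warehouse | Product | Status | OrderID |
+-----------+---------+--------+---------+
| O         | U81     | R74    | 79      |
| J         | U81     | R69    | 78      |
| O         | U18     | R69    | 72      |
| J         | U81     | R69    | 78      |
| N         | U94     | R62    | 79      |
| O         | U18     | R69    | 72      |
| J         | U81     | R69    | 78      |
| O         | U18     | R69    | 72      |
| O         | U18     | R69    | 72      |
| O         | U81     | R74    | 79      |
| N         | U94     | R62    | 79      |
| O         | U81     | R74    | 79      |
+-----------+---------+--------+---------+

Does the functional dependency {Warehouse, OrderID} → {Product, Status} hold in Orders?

(Warehouse=O, OrderID=79): 3 rows → {Product,Status} = (U81, R74), (U81, R74), (U81, R74) ✓
(Warehouse=J, OrderID=78): 3 rows → {Product,Status} = (U81, R69), (U81, R69), (U81, R69) ✓
(Warehouse=O, OrderID=72): 4 rows → {Product,Status} = (U18, R69), (U18, R69), (U18, R69), (U18, R69) ✓
(Warehouse=N, OrderID=79): 2 rows → {Product,Status} = (U94, R62), (U94, R62) ✓
Every {Warehouse, OrderID} value is associated with a single {Product, Status} value, so {Warehouse, OrderID} → {Product, Status} holds.

Yes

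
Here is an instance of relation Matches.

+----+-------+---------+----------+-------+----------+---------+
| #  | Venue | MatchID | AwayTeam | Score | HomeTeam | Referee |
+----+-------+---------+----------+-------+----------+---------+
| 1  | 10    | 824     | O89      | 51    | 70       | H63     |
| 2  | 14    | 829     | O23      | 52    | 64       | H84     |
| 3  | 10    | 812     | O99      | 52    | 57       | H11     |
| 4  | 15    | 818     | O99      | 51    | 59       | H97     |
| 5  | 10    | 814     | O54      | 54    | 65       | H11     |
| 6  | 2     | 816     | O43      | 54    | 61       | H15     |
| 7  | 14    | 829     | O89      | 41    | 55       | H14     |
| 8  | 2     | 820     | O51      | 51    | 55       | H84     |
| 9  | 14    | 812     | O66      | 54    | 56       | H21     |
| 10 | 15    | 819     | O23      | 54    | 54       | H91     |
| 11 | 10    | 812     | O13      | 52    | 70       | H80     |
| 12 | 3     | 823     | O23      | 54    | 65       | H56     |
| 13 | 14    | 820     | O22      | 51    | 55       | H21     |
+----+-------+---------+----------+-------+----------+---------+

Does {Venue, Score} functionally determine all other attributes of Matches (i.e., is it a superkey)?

Rows 3 and 11 have the same {Venue, Score} value (Venue=10, Score=52) but are distinct tuples, so {Venue, Score} does not determine every attribute — not a superkey.

No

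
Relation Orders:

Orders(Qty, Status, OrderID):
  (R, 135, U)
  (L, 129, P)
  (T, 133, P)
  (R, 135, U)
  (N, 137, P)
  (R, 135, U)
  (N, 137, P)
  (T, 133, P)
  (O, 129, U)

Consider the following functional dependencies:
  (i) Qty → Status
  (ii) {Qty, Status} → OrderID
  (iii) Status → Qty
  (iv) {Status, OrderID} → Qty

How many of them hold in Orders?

3

(i) Qty → Status: every LHS value maps to a single RHS value — holds.
(ii) {Qty, Status} → OrderID: every LHS value maps to a single RHS value — holds.
(iii) Status → Qty: Status=129: 2 rows → Qty takes values {L, O} — violation — fails.
(iv) {Status, OrderID} → Qty: every LHS value maps to a single RHS value — holds.
3 of the 4 dependencies hold.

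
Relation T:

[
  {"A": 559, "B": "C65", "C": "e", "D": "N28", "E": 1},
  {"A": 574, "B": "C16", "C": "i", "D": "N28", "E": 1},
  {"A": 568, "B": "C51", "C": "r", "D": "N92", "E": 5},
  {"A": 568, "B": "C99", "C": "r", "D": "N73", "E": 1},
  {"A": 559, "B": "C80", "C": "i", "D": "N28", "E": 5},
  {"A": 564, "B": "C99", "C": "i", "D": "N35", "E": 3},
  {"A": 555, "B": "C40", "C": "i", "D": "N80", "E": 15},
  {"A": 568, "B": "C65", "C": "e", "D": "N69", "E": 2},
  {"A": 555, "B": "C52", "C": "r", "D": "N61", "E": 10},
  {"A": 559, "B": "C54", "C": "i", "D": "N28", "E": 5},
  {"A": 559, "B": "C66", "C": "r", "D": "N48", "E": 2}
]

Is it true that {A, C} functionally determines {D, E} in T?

(A=559, C=e): 1 row → {D,E} = (N28, 1) ✓
(A=574, C=i): 1 row → {D,E} = (N28, 1) ✓
(A=568, C=r): 2 rows → {D,E} takes values {(N92, 5), (N73, 1)} — violation
(A=559, C=i): 2 rows → {D,E} = (N28, 5), (N28, 5) ✓
(A=564, C=i): 1 row → {D,E} = (N35, 3) ✓
(A=555, C=i): 1 row → {D,E} = (N80, 15) ✓
(A=568, C=e): 1 row → {D,E} = (N69, 2) ✓
(A=555, C=r): 1 row → {D,E} = (N61, 10) ✓
(A=559, C=r): 1 row → {D,E} = (N48, 2) ✓
Two rows agree on {A, C} but differ on {D, E}, so {A, C} -> {D, E} does not hold.

No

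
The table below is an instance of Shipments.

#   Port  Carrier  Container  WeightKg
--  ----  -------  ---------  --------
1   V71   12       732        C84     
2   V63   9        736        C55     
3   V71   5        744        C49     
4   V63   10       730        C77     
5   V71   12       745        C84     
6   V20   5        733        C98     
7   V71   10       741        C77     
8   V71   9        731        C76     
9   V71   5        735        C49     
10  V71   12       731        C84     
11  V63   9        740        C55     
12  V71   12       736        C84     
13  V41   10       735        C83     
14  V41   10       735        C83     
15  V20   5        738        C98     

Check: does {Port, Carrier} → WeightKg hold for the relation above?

Yes

(Port=V71, Carrier=12): rows 1, 5, 10, 12 → WeightKg = C84, C84, C84, C84 ✓
(Port=V63, Carrier=9): rows 2, 11 → WeightKg = C55, C55 ✓
(Port=V71, Carrier=5): rows 3, 9 → WeightKg = C49, C49 ✓
(Port=V63, Carrier=10): row 4 → WeightKg = C77 ✓
(Port=V20, Carrier=5): rows 6, 15 → WeightKg = C98, C98 ✓
(Port=V71, Carrier=10): row 7 → WeightKg = C77 ✓
(Port=V71, Carrier=9): row 8 → WeightKg = C76 ✓
(Port=V41, Carrier=10): rows 13, 14 → WeightKg = C83, C83 ✓
Every {Port, Carrier} value is associated with a single WeightKg value, so {Port, Carrier} → WeightKg holds.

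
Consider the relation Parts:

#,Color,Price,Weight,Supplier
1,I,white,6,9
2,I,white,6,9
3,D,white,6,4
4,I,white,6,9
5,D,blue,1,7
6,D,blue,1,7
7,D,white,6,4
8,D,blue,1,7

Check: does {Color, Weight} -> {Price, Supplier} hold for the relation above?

(Color=I, Weight=6): rows 1, 2, 4 → {Price,Supplier} = (white, 9), (white, 9), (white, 9) ✓
(Color=D, Weight=6): rows 3, 7 → {Price,Supplier} = (white, 4), (white, 4) ✓
(Color=D, Weight=1): rows 5, 6, 8 → {Price,Supplier} = (blue, 7), (blue, 7), (blue, 7) ✓
Every {Color, Weight} value is associated with a single {Price, Supplier} value, so {Color, Weight} -> {Price, Supplier} holds.

Yes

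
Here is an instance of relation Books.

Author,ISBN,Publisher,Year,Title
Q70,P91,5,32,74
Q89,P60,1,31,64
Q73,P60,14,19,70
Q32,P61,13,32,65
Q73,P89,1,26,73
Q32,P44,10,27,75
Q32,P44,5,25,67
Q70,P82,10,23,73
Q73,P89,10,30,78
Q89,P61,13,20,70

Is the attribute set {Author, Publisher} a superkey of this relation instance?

All 10 rows have distinct {Author, Publisher} values, so {Author, Publisher} → (all attributes) holds and {Author, Publisher} is a superkey.

Yes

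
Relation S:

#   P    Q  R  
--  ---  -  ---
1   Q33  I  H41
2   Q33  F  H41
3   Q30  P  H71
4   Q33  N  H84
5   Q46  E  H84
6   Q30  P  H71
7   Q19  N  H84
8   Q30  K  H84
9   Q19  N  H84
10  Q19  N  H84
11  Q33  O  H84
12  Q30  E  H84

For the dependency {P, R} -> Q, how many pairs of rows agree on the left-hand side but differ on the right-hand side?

3

(P=Q33, R=H41): violating pairs (1,2) — 1 pair.
(P=Q30, R=H71): all 2 rows agree on Q — 0 pairs.
(P=Q33, R=H84): violating pairs (4,11) — 1 pair.
(P=Q19, R=H84): all 3 rows agree on Q — 0 pairs.
(P=Q30, R=H84): violating pairs (8,12) — 1 pair.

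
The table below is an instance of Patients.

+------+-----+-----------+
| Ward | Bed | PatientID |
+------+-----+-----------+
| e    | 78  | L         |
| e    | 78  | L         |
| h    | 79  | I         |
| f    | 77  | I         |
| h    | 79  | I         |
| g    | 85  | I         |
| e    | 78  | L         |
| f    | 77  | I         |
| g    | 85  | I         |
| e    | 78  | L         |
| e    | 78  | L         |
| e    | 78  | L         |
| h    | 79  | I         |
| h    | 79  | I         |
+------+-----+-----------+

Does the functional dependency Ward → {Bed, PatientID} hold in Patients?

Yes

Ward=e: 6 rows → {Bed,PatientID} = (78, L), (78, L), (78, L), (78, L), (78, L), (78, L) ✓
Ward=h: 4 rows → {Bed,PatientID} = (79, I), (79, I), (79, I), (79, I) ✓
Ward=f: 2 rows → {Bed,PatientID} = (77, I), (77, I) ✓
Ward=g: 2 rows → {Bed,PatientID} = (85, I), (85, I) ✓
Every Ward value is associated with a single {Bed, PatientID} value, so Ward → {Bed, PatientID} holds.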